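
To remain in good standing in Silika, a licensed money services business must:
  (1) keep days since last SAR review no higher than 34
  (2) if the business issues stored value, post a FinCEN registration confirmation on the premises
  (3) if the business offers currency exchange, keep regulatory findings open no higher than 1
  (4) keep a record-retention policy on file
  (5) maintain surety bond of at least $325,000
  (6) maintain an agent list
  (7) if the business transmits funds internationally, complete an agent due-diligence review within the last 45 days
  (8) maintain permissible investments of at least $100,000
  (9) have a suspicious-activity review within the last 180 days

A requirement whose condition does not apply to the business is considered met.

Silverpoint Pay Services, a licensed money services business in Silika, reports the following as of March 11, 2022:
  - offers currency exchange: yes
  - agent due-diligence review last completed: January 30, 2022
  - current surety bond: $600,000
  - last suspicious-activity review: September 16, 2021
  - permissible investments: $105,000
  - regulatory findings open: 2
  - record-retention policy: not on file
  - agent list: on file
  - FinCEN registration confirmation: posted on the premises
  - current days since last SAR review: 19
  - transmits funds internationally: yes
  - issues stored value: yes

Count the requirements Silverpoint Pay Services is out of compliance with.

1. days since last SAR review 19 ≤ 34 → met
2. condition 'issues stored value' holds; FinCEN registration confirmation present → met
3. condition 'offers currency exchange' holds; regulatory findings open 2 > 1 → not met
4. record-retention policy absent → not met
5. surety bond $600,000 ≥ $325,000 → met
6. agent list present → met
7. condition 'transmits funds internationally' holds; agent due-diligence review 40 days ago vs limit 45 → met
8. permissible investments $105,000 ≥ $100,000 → met
9. suspicious-activity review 176 days ago vs limit 180 → met
Not met: 2 of 9

2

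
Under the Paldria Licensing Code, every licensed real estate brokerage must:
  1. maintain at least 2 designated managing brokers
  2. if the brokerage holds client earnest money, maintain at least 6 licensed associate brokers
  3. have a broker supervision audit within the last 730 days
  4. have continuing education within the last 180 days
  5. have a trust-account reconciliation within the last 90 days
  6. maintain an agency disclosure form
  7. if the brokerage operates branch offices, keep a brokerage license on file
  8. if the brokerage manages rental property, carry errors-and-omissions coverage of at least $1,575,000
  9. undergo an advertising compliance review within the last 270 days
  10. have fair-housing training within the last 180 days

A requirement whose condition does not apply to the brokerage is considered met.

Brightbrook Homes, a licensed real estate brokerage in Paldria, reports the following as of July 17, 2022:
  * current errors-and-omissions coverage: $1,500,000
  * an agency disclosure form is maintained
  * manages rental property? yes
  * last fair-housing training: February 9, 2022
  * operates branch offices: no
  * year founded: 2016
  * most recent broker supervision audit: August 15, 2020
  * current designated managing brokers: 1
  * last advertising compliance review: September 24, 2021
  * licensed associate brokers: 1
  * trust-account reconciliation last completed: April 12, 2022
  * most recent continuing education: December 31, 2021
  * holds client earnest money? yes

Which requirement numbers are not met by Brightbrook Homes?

1, 2, 4, 5, 8, 9

1. designated managing brokers 1 < 2 → not met
2. condition 'holds client earnest money' holds; licensed associate brokers 1 < 6 → not met
3. broker supervision audit 701 days ago vs limit 730 → met
4. continuing education 198 days ago vs limit 180 → not met
5. trust-account reconciliation 96 days ago vs limit 90 → not met
6. agency disclosure form present → met
7. condition 'operates branch offices' does not hold → requirement n/a → met
8. condition 'manages rental property' holds; errors-and-omissions coverage $1,500,000 < $1,575,000 → not met
9. advertising compliance review 296 days ago vs limit 270 → not met
10. fair-housing training 158 days ago vs limit 180 → met
Not met: 1, 2, 4, 5, 8, 9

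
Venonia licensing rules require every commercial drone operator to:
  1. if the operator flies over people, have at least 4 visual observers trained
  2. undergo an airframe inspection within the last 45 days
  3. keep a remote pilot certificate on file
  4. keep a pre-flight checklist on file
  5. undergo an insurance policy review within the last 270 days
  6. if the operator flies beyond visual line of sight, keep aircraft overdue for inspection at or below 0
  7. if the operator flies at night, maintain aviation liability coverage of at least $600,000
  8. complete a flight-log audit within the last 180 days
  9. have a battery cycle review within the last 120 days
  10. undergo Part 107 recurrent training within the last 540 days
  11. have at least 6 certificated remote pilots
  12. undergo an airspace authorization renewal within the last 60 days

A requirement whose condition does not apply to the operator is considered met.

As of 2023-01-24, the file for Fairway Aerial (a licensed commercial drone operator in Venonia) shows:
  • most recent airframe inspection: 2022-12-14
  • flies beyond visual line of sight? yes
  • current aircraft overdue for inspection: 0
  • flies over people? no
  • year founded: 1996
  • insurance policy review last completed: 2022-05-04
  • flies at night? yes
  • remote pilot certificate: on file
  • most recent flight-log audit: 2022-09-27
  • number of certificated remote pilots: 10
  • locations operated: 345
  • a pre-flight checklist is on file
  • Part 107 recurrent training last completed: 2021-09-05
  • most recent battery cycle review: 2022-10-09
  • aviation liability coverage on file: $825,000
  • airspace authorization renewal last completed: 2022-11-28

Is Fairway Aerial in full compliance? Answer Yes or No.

Yes

1. condition 'flies over people' does not hold → requirement n/a → met
2. airframe inspection 41 days ago vs limit 45 → met
3. remote pilot certificate present → met
4. pre-flight checklist present → met
5. insurance policy review 265 days ago vs limit 270 → met
6. condition 'flies beyond visual line of sight' holds; aircraft overdue for inspection 0 ≤ 0 → met
7. condition 'flies at night' holds; aviation liability coverage $825,000 ≥ $600,000 → met
8. flight-log audit 119 days ago vs limit 180 → met
9. battery cycle review 107 days ago vs limit 120 → met
10. Part 107 recurrent training 506 days ago vs limit 540 → met
11. certificated remote pilots 10 ≥ 6 → met
12. airspace authorization renewal 57 days ago vs limit 60 → met
All met.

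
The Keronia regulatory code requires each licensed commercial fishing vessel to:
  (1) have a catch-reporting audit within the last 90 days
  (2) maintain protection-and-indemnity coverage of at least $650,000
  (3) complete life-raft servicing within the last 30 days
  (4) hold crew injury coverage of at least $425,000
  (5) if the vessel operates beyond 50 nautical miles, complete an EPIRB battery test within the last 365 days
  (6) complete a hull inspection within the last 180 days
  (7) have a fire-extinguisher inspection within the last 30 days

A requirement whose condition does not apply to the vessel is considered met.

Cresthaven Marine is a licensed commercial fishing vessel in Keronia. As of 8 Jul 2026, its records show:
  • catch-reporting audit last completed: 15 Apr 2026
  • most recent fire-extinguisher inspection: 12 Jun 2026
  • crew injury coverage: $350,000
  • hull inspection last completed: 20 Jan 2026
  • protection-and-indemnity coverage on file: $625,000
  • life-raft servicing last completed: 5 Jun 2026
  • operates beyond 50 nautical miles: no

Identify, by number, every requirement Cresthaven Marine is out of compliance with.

1. catch-reporting audit 84 days ago vs limit 90 → met
2. protection-and-indemnity coverage $625,000 < $650,000 → not met
3. life-raft servicing 33 days ago vs limit 30 → not met
4. crew injury coverage $350,000 < $425,000 → not met
5. condition 'operates beyond 50 nautical miles' does not hold → requirement n/a → met
6. hull inspection 169 days ago vs limit 180 → met
7. fire-extinguisher inspection 26 days ago vs limit 30 → met
Not met: 2, 3, 4

2, 3, 4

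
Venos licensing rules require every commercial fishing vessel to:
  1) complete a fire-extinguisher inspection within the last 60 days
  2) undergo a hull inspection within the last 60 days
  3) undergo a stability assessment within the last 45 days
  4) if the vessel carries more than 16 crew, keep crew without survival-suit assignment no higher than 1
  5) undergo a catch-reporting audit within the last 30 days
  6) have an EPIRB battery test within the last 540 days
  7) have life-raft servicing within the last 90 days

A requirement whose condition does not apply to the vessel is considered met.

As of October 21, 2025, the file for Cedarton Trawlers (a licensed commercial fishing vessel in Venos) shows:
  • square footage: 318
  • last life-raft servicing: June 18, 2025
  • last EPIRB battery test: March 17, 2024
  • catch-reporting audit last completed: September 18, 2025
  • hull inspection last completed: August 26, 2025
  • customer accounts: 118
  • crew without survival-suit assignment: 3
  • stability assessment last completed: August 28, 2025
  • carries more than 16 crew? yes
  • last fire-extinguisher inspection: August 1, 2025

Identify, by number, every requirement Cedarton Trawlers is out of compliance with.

1, 3, 4, 5, 6, 7

1. fire-extinguisher inspection 81 days ago vs limit 60 → not met
2. hull inspection 56 days ago vs limit 60 → met
3. stability assessment 54 days ago vs limit 45 → not met
4. condition 'carries more than 16 crew' holds; crew without survival-suit assignment 3 > 1 → not met
5. catch-reporting audit 33 days ago vs limit 30 → not met
6. EPIRB battery test 583 days ago vs limit 540 → not met
7. life-raft servicing 125 days ago vs limit 90 → not met
Not met: 1, 3, 4, 5, 6, 7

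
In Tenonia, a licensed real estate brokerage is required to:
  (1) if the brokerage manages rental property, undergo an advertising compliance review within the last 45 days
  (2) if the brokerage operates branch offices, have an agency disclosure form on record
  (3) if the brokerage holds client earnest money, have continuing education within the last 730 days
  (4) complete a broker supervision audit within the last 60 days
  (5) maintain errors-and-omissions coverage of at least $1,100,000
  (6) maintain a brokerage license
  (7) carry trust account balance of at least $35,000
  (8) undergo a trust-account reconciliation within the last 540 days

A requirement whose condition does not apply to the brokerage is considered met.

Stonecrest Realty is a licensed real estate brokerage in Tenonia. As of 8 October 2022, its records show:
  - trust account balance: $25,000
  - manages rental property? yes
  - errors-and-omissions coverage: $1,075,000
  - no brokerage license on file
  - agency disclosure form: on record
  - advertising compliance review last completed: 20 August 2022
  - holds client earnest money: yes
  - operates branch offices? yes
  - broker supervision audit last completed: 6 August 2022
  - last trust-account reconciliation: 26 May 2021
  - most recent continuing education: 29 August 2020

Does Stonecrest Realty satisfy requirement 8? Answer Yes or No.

8. trust-account reconciliation 500 days ago vs limit 540 → met

Yes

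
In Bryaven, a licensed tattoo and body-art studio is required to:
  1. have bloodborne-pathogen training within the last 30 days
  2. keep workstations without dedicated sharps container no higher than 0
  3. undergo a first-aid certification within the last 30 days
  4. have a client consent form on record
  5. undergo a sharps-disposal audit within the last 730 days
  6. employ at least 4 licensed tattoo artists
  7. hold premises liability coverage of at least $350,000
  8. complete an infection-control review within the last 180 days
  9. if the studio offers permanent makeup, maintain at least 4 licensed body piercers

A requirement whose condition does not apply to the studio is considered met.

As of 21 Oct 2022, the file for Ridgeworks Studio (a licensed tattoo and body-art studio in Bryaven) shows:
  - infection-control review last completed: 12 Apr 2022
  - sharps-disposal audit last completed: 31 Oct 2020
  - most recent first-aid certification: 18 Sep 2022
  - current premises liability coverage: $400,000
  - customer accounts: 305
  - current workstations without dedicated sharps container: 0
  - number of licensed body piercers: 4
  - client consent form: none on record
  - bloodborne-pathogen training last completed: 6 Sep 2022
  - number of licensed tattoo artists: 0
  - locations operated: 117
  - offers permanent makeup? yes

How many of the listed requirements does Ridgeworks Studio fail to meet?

5

1. bloodborne-pathogen training 45 days ago vs limit 30 → not met
2. workstations without dedicated sharps container 0 ≤ 0 → met
3. first-aid certification 33 days ago vs limit 30 → not met
4. client consent form absent → not met
5. sharps-disposal audit 720 days ago vs limit 730 → met
6. licensed tattoo artists 0 < 4 → not met
7. premises liability coverage $400,000 ≥ $350,000 → met
8. infection-control review 192 days ago vs limit 180 → not met
9. condition 'offers permanent makeup' holds; licensed body piercers 4 ≥ 4 → met
Not met: 5 of 9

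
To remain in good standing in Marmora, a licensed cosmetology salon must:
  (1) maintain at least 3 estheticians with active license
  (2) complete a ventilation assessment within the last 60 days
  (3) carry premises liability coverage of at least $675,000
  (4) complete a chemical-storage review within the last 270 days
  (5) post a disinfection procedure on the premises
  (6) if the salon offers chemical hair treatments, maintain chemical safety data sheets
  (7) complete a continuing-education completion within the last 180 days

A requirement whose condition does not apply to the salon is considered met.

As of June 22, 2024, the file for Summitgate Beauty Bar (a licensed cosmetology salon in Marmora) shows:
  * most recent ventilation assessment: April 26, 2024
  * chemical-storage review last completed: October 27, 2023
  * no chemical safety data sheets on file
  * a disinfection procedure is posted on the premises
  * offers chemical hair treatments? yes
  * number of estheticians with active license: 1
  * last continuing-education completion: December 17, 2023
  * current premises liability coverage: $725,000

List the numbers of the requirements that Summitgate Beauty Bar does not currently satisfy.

1. estheticians with active license 1 < 3 → not met
2. ventilation assessment 57 days ago vs limit 60 → met
3. premises liability coverage $725,000 ≥ $675,000 → met
4. chemical-storage review 239 days ago vs limit 270 → met
5. disinfection procedure present → met
6. condition 'offers chemical hair treatments' holds; chemical safety data sheets absent → not met
7. continuing-education completion 188 days ago vs limit 180 → not met
Not met: 1, 6, 7

1, 6, 7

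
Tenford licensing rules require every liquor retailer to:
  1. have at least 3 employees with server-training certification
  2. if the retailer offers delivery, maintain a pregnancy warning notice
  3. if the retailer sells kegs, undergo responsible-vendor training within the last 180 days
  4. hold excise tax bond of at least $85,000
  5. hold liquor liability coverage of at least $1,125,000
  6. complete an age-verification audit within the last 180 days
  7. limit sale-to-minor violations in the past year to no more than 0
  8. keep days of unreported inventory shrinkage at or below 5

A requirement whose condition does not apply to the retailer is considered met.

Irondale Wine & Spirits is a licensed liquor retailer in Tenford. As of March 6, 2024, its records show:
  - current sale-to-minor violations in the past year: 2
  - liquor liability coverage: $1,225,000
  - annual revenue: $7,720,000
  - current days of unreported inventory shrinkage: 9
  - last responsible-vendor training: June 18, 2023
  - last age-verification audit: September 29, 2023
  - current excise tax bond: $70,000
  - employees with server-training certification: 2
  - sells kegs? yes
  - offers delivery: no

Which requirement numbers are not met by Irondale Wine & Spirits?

1, 3, 4, 7, 8

1. employees with server-training certification 2 < 3 → not met
2. condition 'offers delivery' does not hold → requirement n/a → met
3. condition 'sells kegs' holds; responsible-vendor training 262 days ago vs limit 180 → not met
4. excise tax bond $70,000 < $85,000 → not met
5. liquor liability coverage $1,225,000 ≥ $1,125,000 → met
6. age-verification audit 159 days ago vs limit 180 → met
7. sale-to-minor violations in the past year 2 > 0 → not met
8. days of unreported inventory shrinkage 9 > 5 → not met
Not met: 1, 3, 4, 7, 8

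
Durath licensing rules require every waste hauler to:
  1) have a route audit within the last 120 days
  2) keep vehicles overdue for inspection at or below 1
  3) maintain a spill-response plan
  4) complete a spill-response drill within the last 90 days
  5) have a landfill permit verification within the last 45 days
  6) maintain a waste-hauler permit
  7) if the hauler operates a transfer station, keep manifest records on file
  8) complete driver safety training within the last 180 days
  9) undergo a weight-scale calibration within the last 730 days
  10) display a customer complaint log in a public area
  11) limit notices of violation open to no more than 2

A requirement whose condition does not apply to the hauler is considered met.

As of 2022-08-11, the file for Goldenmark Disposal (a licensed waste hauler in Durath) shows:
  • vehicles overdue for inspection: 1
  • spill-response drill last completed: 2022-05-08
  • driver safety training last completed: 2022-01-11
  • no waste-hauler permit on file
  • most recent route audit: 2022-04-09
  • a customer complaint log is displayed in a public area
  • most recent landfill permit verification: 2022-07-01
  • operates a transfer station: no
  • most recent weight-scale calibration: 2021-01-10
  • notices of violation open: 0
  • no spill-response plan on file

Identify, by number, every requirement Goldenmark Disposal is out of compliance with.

1, 3, 4, 6, 8

1. route audit 124 days ago vs limit 120 → not met
2. vehicles overdue for inspection 1 ≤ 1 → met
3. spill-response plan absent → not met
4. spill-response drill 95 days ago vs limit 90 → not met
5. landfill permit verification 41 days ago vs limit 45 → met
6. waste-hauler permit absent → not met
7. condition 'operates a transfer station' does not hold → requirement n/a → met
8. driver safety training 212 days ago vs limit 180 → not met
9. weight-scale calibration 578 days ago vs limit 730 → met
10. customer complaint log present → met
11. notices of violation open 0 ≤ 2 → met
Not met: 1, 3, 4, 6, 8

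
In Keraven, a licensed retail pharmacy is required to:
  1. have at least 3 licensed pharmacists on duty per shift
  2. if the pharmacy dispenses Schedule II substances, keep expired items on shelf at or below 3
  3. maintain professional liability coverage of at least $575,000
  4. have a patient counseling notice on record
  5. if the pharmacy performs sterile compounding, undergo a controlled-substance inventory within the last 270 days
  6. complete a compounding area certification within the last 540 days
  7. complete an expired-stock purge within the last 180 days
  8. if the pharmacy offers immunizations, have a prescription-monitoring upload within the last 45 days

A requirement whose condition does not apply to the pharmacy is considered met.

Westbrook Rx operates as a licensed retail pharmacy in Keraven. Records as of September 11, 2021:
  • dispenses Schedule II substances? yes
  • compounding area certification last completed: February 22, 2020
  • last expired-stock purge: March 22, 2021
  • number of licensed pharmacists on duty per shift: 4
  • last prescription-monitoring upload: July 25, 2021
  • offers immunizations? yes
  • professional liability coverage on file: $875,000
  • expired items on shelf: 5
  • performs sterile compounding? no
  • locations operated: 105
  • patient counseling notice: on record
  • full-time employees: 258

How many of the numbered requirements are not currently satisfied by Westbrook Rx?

3

1. licensed pharmacists on duty per shift 4 ≥ 3 → met
2. condition 'dispenses Schedule II substances' holds; expired items on shelf 5 > 3 → not met
3. professional liability coverage $875,000 ≥ $575,000 → met
4. patient counseling notice present → met
5. condition 'performs sterile compounding' does not hold → requirement n/a → met
6. compounding area certification 567 days ago vs limit 540 → not met
7. expired-stock purge 173 days ago vs limit 180 → met
8. condition 'offers immunizations' holds; prescription-monitoring upload 48 days ago vs limit 45 → not met
Not met: 3 of 8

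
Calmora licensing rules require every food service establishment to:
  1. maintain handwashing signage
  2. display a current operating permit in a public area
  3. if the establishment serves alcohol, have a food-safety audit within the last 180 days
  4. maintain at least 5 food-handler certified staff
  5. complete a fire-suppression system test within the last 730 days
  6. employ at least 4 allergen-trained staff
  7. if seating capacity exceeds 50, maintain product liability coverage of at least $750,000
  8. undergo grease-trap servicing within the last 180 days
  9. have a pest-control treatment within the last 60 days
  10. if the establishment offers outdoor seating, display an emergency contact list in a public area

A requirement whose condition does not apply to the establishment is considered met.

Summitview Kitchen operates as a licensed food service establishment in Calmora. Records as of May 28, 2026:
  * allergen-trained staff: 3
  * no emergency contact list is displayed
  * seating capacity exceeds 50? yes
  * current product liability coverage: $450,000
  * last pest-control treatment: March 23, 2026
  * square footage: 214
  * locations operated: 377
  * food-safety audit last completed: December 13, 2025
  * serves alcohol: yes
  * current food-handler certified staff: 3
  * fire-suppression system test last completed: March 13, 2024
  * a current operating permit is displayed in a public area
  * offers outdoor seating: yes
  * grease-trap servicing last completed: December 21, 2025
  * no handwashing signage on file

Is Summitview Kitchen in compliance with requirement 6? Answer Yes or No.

No

6. allergen-trained staff 3 < 4 → not met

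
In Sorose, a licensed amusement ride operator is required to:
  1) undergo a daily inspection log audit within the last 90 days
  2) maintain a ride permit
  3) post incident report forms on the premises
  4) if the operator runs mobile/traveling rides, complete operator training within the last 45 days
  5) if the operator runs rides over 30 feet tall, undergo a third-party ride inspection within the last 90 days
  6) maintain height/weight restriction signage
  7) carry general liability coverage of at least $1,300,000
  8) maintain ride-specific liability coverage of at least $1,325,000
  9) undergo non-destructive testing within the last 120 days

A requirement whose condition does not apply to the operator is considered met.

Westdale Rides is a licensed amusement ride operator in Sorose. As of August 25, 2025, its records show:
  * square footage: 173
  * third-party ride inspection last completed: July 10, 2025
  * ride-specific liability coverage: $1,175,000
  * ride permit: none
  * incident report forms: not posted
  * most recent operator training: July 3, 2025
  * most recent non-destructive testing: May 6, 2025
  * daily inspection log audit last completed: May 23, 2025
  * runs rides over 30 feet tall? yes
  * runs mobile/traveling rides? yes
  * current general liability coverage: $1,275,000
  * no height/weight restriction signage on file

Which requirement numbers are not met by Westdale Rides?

1, 2, 3, 4, 6, 7, 8

1. daily inspection log audit 94 days ago vs limit 90 → not met
2. ride permit absent → not met
3. incident report forms absent → not met
4. condition 'runs mobile/traveling rides' holds; operator training 53 days ago vs limit 45 → not met
5. condition 'runs rides over 30 feet tall' holds; third-party ride inspection 46 days ago vs limit 90 → met
6. height/weight restriction signage absent → not met
7. general liability coverage $1,275,000 < $1,300,000 → not met
8. ride-specific liability coverage $1,175,000 < $1,325,000 → not met
9. non-destructive testing 111 days ago vs limit 120 → met
Not met: 1, 2, 3, 4, 6, 7, 8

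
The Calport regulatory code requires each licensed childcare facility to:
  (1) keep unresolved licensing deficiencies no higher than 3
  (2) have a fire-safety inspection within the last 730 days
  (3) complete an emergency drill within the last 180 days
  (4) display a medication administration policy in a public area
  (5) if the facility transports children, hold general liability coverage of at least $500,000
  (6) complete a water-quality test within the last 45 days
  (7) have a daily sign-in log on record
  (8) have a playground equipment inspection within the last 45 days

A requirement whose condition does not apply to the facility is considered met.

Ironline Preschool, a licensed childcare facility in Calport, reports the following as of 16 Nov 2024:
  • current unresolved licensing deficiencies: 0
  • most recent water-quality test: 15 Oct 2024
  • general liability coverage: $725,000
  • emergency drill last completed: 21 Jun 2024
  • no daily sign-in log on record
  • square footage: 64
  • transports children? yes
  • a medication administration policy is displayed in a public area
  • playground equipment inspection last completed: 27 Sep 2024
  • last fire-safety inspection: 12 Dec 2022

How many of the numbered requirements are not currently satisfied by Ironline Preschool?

1. unresolved licensing deficiencies 0 ≤ 3 → met
2. fire-safety inspection 705 days ago vs limit 730 → met
3. emergency drill 148 days ago vs limit 180 → met
4. medication administration policy present → met
5. condition 'transports children' holds; general liability coverage $725,000 ≥ $500,000 → met
6. water-quality test 32 days ago vs limit 45 → met
7. daily sign-in log absent → not met
8. playground equipment inspection 50 days ago vs limit 45 → not met
Not met: 2 of 8

2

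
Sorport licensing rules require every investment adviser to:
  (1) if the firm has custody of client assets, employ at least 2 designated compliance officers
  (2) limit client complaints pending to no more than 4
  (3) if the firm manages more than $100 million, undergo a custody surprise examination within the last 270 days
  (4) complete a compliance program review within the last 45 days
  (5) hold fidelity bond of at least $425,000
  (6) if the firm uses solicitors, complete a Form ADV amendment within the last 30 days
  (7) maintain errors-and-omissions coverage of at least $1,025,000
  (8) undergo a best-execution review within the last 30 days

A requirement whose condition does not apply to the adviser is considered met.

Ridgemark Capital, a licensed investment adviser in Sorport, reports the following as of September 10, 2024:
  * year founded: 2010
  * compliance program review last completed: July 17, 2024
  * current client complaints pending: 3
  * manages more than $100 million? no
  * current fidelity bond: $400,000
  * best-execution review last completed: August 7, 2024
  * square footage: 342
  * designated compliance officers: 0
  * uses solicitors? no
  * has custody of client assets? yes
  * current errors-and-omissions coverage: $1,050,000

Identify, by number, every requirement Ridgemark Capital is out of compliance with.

1, 4, 5, 8

1. condition 'has custody of client assets' holds; designated compliance officers 0 < 2 → not met
2. client complaints pending 3 ≤ 4 → met
3. condition 'manages more than $100 million' does not hold → requirement n/a → met
4. compliance program review 55 days ago vs limit 45 → not met
5. fidelity bond $400,000 < $425,000 → not met
6. condition 'uses solicitors' does not hold → requirement n/a → met
7. errors-and-omissions coverage $1,050,000 ≥ $1,025,000 → met
8. best-execution review 34 days ago vs limit 30 → not met
Not met: 1, 4, 5, 8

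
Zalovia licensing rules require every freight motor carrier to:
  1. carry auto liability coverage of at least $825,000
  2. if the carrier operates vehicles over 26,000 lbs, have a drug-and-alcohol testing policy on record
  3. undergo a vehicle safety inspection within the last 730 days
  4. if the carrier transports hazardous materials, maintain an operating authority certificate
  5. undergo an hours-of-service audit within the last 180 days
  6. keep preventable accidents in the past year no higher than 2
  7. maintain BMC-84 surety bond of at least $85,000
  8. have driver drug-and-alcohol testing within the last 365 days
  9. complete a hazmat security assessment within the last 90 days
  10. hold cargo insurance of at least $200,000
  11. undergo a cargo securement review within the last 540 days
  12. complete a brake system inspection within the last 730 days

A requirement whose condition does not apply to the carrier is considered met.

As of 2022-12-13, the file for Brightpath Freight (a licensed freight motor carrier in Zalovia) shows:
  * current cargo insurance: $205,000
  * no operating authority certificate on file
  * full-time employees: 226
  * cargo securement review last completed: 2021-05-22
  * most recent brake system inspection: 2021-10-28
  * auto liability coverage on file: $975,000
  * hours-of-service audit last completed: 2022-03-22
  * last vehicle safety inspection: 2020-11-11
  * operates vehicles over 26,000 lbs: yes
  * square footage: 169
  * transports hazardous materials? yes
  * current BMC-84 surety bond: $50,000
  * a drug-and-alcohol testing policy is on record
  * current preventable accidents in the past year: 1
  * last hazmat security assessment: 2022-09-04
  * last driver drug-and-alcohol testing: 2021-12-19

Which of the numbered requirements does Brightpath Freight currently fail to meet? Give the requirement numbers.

1. auto liability coverage $975,000 ≥ $825,000 → met
2. condition 'operates vehicles over 26,000 lbs' holds; drug-and-alcohol testing policy present → met
3. vehicle safety inspection 762 days ago vs limit 730 → not met
4. condition 'transports hazardous materials' holds; operating authority certificate absent → not met
5. hours-of-service audit 266 days ago vs limit 180 → not met
6. preventable accidents in the past year 1 ≤ 2 → met
7. BMC-84 surety bond $50,000 < $85,000 → not met
8. driver drug-and-alcohol testing 359 days ago vs limit 365 → met
9. hazmat security assessment 100 days ago vs limit 90 → not met
10. cargo insurance $205,000 ≥ $200,000 → met
11. cargo securement review 570 days ago vs limit 540 → not met
12. brake system inspection 411 days ago vs limit 730 → met
Not met: 3, 4, 5, 7, 9, 11

3, 4, 5, 7, 9, 11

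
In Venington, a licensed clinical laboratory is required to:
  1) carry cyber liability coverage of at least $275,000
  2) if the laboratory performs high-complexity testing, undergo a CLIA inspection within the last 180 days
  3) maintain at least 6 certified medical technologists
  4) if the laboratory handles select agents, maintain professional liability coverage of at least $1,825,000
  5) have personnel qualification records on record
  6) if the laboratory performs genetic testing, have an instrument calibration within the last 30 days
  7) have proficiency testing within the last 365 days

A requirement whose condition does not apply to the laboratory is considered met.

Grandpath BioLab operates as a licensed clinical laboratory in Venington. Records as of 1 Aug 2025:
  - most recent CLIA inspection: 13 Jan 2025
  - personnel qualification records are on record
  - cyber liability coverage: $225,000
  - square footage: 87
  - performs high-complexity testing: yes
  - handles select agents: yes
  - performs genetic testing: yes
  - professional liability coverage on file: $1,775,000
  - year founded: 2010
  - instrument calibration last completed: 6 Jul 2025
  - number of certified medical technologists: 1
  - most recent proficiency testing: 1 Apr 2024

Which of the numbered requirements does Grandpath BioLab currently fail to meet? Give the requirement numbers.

1. cyber liability coverage $225,000 < $275,000 → not met
2. condition 'performs high-complexity testing' holds; CLIA inspection 200 days ago vs limit 180 → not met
3. certified medical technologists 1 < 6 → not met
4. condition 'handles select agents' holds; professional liability coverage $1,775,000 < $1,825,000 → not met
5. personnel qualification records present → met
6. condition 'performs genetic testing' holds; instrument calibration 26 days ago vs limit 30 → met
7. proficiency testing 487 days ago vs limit 365 → not met
Not met: 1, 2, 3, 4, 7

1, 2, 3, 4, 7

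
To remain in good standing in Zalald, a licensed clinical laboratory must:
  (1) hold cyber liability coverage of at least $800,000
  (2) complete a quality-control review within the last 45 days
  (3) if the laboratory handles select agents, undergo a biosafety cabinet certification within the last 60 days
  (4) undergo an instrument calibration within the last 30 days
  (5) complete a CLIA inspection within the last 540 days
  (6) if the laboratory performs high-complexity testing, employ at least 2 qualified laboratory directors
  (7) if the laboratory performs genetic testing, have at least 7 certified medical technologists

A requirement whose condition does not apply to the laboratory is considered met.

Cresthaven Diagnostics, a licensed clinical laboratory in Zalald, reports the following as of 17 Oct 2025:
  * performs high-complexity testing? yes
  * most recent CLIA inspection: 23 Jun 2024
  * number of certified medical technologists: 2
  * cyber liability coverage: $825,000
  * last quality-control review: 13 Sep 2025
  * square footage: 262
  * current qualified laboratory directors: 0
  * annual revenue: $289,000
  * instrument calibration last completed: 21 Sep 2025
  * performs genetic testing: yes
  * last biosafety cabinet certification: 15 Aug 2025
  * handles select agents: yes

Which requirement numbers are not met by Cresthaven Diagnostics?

3, 6, 7

1. cyber liability coverage $825,000 ≥ $800,000 → met
2. quality-control review 34 days ago vs limit 45 → met
3. condition 'handles select agents' holds; biosafety cabinet certification 63 days ago vs limit 60 → not met
4. instrument calibration 26 days ago vs limit 30 → met
5. CLIA inspection 481 days ago vs limit 540 → met
6. condition 'performs high-complexity testing' holds; qualified laboratory directors 0 < 2 → not met
7. condition 'performs genetic testing' holds; certified medical technologists 2 < 7 → not met
Not met: 3, 6, 7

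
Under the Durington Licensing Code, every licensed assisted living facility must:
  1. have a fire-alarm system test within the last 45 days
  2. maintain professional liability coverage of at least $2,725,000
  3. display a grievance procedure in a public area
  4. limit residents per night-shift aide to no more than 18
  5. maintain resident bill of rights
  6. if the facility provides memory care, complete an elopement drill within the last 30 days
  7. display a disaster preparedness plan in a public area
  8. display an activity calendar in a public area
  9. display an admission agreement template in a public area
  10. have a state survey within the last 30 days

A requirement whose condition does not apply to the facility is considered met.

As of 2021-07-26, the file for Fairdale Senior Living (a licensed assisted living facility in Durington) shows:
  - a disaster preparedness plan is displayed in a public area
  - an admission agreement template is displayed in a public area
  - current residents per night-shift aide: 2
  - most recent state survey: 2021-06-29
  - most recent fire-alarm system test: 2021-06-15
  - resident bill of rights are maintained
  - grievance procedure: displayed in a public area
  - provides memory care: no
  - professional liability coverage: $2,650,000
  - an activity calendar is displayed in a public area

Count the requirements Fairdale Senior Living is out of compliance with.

1. fire-alarm system test 41 days ago vs limit 45 → met
2. professional liability coverage $2,650,000 < $2,725,000 → not met
3. grievance procedure present → met
4. residents per night-shift aide 2 ≤ 18 → met
5. resident bill of rights present → met
6. condition 'provides memory care' does not hold → requirement n/a → met
7. disaster preparedness plan present → met
8. activity calendar present → met
9. admission agreement template present → met
10. state survey 27 days ago vs limit 30 → met
Not met: 1 of 10

1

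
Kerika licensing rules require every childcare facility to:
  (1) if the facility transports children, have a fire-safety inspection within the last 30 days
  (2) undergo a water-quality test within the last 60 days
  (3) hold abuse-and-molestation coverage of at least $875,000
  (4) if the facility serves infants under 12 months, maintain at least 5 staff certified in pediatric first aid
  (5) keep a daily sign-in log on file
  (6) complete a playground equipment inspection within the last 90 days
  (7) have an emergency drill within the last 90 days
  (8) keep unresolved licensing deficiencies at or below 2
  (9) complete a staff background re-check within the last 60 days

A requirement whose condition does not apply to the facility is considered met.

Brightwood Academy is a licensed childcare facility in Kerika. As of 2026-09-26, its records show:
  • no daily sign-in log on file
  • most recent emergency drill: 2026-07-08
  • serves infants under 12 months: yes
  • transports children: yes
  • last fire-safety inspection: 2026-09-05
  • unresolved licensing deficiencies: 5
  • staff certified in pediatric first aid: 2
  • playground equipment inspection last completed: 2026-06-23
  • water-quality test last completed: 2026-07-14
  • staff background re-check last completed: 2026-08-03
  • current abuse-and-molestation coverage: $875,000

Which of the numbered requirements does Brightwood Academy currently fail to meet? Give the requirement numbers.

2, 4, 5, 6, 8

1. condition 'transports children' holds; fire-safety inspection 21 days ago vs limit 30 → met
2. water-quality test 74 days ago vs limit 60 → not met
3. abuse-and-molestation coverage $875,000 ≥ $875,000 → met
4. condition 'serves infants under 12 months' holds; staff certified in pediatric first aid 2 < 5 → not met
5. daily sign-in log absent → not met
6. playground equipment inspection 95 days ago vs limit 90 → not met
7. emergency drill 80 days ago vs limit 90 → met
8. unresolved licensing deficiencies 5 > 2 → not met
9. staff background re-check 54 days ago vs limit 60 → met
Not met: 2, 4, 5, 6, 8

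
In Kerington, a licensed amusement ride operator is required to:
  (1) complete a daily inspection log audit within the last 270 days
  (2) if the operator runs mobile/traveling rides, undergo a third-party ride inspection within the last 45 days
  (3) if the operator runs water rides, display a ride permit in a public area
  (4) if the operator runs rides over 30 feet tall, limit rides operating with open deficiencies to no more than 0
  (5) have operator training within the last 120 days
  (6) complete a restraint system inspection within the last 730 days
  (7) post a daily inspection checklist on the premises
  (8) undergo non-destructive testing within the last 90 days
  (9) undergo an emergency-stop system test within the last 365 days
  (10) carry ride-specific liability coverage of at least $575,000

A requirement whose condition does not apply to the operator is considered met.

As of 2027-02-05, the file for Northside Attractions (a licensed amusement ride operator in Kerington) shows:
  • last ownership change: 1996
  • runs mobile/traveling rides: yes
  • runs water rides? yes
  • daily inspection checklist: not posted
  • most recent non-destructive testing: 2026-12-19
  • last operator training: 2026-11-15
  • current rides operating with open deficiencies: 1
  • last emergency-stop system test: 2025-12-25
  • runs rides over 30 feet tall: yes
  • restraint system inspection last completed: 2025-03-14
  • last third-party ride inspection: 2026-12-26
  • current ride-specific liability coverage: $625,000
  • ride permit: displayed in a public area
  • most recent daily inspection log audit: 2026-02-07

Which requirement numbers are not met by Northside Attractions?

1, 4, 7, 9

1. daily inspection log audit 363 days ago vs limit 270 → not met
2. condition 'runs mobile/traveling rides' holds; third-party ride inspection 41 days ago vs limit 45 → met
3. condition 'runs water rides' holds; ride permit present → met
4. condition 'runs rides over 30 feet tall' holds; rides operating with open deficiencies 1 > 0 → not met
5. operator training 82 days ago vs limit 120 → met
6. restraint system inspection 693 days ago vs limit 730 → met
7. daily inspection checklist absent → not met
8. non-destructive testing 48 days ago vs limit 90 → met
9. emergency-stop system test 407 days ago vs limit 365 → not met
10. ride-specific liability coverage $625,000 ≥ $575,000 → met
Not met: 1, 4, 7, 9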